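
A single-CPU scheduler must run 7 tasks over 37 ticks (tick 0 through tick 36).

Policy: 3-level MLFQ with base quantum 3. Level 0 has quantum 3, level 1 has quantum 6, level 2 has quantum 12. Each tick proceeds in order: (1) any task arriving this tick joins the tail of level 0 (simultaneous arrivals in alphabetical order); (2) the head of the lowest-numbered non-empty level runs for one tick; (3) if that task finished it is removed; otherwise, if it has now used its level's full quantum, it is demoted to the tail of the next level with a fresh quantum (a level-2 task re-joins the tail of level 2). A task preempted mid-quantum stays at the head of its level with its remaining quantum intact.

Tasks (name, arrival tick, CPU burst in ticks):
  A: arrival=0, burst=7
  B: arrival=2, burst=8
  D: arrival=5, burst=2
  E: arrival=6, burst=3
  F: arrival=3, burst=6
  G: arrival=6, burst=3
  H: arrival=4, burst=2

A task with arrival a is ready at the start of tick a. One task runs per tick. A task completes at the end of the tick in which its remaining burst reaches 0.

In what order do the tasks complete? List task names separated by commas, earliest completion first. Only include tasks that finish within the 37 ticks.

t=0: L0/L1/L2 = A/-/- → run A
t=1: L0/L1/L2 = A/-/- → run A
t=2: L0/L1/L2 = AB/-/- → run A
t=3: L0/L1/L2 = BF/A/- → run B
t=4: L0/L1/L2 = BFH/A/- → run B
t=5: L0/L1/L2 = BFHD/A/- → run B
t=6: L0/L1/L2 = FHDEG/AB/- → run F
t=7: L0/L1/L2 = FHDEG/AB/- → run F
t=8: L0/L1/L2 = FHDEG/AB/- → run F
t=9: L0/L1/L2 = HDEG/ABF/- → run H
t=10: L0/L1/L2 = HDEG/ABF/- → run H
t=11: L0/L1/L2 = DEG/ABF/- → run D
t=12: L0/L1/L2 = DEG/ABF/- → run D
t=13: L0/L1/L2 = EG/ABF/- → run E
t=14: L0/L1/L2 = EG/ABF/- → run E
t=15: L0/L1/L2 = EG/ABF/- → run E
t=16: L0/L1/L2 = G/ABF/- → run G
t=17: L0/L1/L2 = G/ABF/- → run G
t=18: L0/L1/L2 = G/ABF/- → run G
t=19: L0/L1/L2 = -/ABF/- → run A
t=20: L0/L1/L2 = -/ABF/- → run A
t=21: L0/L1/L2 = -/ABF/- → run A
t=22: L0/L1/L2 = -/ABF/- → run A
t=23: L0/L1/L2 = -/BF/- → run B
t=24: L0/L1/L2 = -/BF/- → run B
t=25: L0/L1/L2 = -/BF/- → run B
t=26: L0/L1/L2 = -/BF/- → run B
t=27: L0/L1/L2 = -/BF/- → run B
t=28: L0/L1/L2 = -/F/- → run F
t=29: L0/L1/L2 = -/F/- → run F
t=30: L0/L1/L2 = -/F/- → run F
t=31: (idle)
t=32: (idle)
t=33: (idle)
t=34: (idle)
t=35: (idle)
t=36: (idle)

completion order = H, D, E, G, A, B, F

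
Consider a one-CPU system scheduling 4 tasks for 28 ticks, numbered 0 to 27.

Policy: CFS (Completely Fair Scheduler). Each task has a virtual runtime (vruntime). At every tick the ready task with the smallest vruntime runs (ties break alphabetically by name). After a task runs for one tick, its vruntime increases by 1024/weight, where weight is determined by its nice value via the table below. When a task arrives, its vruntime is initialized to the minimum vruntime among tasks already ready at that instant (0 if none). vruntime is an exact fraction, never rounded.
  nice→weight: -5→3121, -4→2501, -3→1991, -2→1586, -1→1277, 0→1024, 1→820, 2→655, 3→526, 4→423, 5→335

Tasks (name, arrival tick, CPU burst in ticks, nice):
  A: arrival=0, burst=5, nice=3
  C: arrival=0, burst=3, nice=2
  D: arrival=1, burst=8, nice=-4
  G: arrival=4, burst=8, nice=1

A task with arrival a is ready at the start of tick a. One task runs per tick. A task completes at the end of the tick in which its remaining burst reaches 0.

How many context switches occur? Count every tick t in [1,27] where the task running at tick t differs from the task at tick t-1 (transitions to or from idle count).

context switches = 19

t=0: vr[A=0 C=0] → run A
t=1: vr[A=512/263 C=0 D=0] → run C
t=2: vr[A=512/263 C=1024/655 D=0] → run D
t=3: vr[A=512/263 C=1024/655 D=1024/2501] → run D
t=4: vr[A=512/263 C=1024/655 D=2048/2501 G=2048/2501] → run D
t=5: vr[A=512/263 C=1024/655 D=3072/2501 G=2048/2501] → run G
t=6: vr[A=512/263 C=1024/655 D=3072/2501 G=25856/12505] → run D
t=7: vr[A=512/263 C=1024/655 D=4096/2501 G=25856/12505] → run C
t=8: vr[A=512/263 C=2048/655 D=4096/2501 G=25856/12505] → run D
t=9: vr[A=512/263 C=2048/655 D=5120/2501 G=25856/12505] → run A
t=10: vr[A=1024/263 C=2048/655 D=5120/2501 G=25856/12505] → run D
t=11: vr[A=1024/263 C=2048/655 D=6144/2501 G=25856/12505] → run G
t=12: vr[A=1024/263 C=2048/655 D=6144/2501 G=41472/12505] → run D
t=13: vr[A=1024/263 C=2048/655 D=7168/2501 G=41472/12505] → run D
t=14: vr[A=1024/263 C=2048/655 G=41472/12505] → run C
t=15: vr[A=1024/263 G=41472/12505] → run G
t=16: vr[A=1024/263 G=57088/12505] → run A
t=17: vr[A=1536/263 G=57088/12505] → run G
t=18: vr[A=1536/263 G=72704/12505] → run G
t=19: vr[A=1536/263 G=17664/2501] → run A
t=20: vr[A=2048/263 G=17664/2501] → run G
t=21: vr[A=2048/263 G=103936/12505] → run A
t=22: vr[G=103936/12505] → run G
t=23: vr[G=119552/12505] → run G
t=24: (idle)
t=25: (idle)
t=26: (idle)
t=27: (idle)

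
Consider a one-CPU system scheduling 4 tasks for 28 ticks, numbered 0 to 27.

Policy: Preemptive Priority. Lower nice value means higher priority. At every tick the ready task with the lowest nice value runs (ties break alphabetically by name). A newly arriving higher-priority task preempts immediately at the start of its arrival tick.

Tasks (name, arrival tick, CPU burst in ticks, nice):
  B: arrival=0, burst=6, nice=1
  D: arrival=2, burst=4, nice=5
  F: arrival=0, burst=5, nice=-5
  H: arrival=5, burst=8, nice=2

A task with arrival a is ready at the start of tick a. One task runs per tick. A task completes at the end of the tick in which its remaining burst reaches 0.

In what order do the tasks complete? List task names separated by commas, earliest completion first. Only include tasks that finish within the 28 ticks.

completion order = F, B, H, D

t=0: ready={B,F} → run F
t=1: ready={B,F} → run F
t=2: ready={B,D,F} → run F
t=3: ready={B,D,F} → run F
t=4: ready={B,D,F} → run F
t=5: ready={B,D,H} → run B
t=6: ready={B,D,H} → run B
t=7: ready={B,D,H} → run B
t=8: ready={B,D,H} → run B
t=9: ready={B,D,H} → run B
t=10: ready={B,D,H} → run B
t=11: ready={D,H} → run H
t=12: ready={D,H} → run H
t=13: ready={D,H} → run H
t=14: ready={D,H} → run H
t=15: ready={D,H} → run H
t=16: ready={D,H} → run H
t=17: ready={D,H} → run H
t=18: ready={D,H} → run H
t=19: ready={D} → run D
t=20: ready={D} → run D
t=21: ready={D} → run D
t=22: ready={D} → run D
t=23: (idle)
t=24: (idle)
t=25: (idle)
t=26: (idle)
t=27: (idle)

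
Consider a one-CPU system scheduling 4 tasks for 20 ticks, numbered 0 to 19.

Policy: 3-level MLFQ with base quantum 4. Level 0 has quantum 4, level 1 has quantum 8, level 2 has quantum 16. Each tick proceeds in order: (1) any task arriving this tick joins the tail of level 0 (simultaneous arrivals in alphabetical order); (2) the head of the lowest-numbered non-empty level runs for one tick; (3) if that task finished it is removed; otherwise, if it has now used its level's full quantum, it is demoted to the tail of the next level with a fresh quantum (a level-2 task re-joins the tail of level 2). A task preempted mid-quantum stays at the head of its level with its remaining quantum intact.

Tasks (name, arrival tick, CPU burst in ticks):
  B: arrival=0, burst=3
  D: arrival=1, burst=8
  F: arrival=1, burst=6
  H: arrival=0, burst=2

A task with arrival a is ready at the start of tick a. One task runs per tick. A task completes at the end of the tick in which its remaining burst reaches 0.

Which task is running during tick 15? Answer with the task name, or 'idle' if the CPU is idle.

t=0: L0/L1/L2 = BH/-/- → run B
t=1: L0/L1/L2 = BHDF/-/- → run B
t=2: L0/L1/L2 = BHDF/-/- → run B
t=3: L0/L1/L2 = HDF/-/- → run H
t=4: L0/L1/L2 = HDF/-/- → run H
t=5: L0/L1/L2 = DF/-/- → run D
t=6: L0/L1/L2 = DF/-/- → run D
t=7: L0/L1/L2 = DF/-/- → run D
t=8: L0/L1/L2 = DF/-/- → run D
t=9: L0/L1/L2 = F/D/- → run F
t=10: L0/L1/L2 = F/D/- → run F
t=11: L0/L1/L2 = F/D/- → run F
t=12: L0/L1/L2 = F/D/- → run F
t=13: L0/L1/L2 = -/DF/- → run D
t=14: L0/L1/L2 = -/DF/- → run D
t=15: L0/L1/L2 = -/DF/- → run D
t=16: L0/L1/L2 = -/DF/- → run D
t=17: L0/L1/L2 = -/F/- → run F
t=18: L0/L1/L2 = -/F/- → run F
t=19: (idle)

running at tick 15 = D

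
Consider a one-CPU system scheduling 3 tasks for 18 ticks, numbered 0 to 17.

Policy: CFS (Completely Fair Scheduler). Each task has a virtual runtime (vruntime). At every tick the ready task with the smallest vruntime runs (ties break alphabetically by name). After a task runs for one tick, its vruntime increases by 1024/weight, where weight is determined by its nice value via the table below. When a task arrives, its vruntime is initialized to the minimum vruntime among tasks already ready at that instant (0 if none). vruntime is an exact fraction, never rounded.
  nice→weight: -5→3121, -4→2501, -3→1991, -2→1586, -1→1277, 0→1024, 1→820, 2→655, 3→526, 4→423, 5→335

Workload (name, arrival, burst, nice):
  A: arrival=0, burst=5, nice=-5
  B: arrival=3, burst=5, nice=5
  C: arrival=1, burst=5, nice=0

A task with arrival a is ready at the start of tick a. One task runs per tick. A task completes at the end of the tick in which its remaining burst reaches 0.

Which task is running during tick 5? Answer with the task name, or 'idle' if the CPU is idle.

running at tick 5 = A

t=0: vr[A=0] → run A
t=1: vr[A=1024/3121 C=1024/3121] → run A
t=2: vr[A=2048/3121 C=1024/3121] → run C
t=3: vr[A=2048/3121 B=2048/3121 C=4145/3121] → run A
t=4: vr[A=3072/3121 B=2048/3121 C=4145/3121] → run B
t=5: vr[A=3072/3121 B=3881984/1045535 C=4145/3121] → run A
t=6: vr[A=4096/3121 B=3881984/1045535 C=4145/3121] → run A
t=7: vr[B=3881984/1045535 C=4145/3121] → run C
t=8: vr[B=3881984/1045535 C=7266/3121] → run C
t=9: vr[B=3881984/1045535 C=10387/3121] → run C
t=10: vr[B=3881984/1045535 C=13508/3121] → run B
t=11: vr[B=7077888/1045535 C=13508/3121] → run C
t=12: vr[B=7077888/1045535] → run B
t=13: vr[B=10273792/1045535] → run B
t=14: vr[B=13469696/1045535] → run B
t=15: (idle)
t=16: (idle)
t=17: (idle)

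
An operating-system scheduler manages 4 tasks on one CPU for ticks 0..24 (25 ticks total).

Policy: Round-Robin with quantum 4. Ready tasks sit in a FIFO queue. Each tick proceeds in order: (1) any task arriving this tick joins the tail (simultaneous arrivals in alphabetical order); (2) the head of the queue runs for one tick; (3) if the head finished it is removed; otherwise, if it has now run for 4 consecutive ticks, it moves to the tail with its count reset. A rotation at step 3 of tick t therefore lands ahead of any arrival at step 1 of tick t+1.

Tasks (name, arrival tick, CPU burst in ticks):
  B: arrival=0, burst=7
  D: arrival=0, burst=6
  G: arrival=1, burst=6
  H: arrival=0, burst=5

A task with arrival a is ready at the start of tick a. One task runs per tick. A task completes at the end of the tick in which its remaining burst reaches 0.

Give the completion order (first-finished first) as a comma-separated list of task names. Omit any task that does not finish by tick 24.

completion order = B, D, H, G

t=0: queue=[B,D,H] q_used=0 → run B
t=1: queue=[B,D,H,G] q_used=1 → run B
t=2: queue=[B,D,H,G] q_used=2 → run B
t=3: queue=[B,D,H,G] q_used=3 → run B
t=4: queue=[D,H,G,B] q_used=0 → run D
t=5: queue=[D,H,G,B] q_used=1 → run D
t=6: queue=[D,H,G,B] q_used=2 → run D
t=7: queue=[D,H,G,B] q_used=3 → run D
t=8: queue=[H,G,B,D] q_used=0 → run H
t=9: queue=[H,G,B,D] q_used=1 → run H
t=10: queue=[H,G,B,D] q_used=2 → run H
t=11: queue=[H,G,B,D] q_used=3 → run H
t=12: queue=[G,B,D,H] q_used=0 → run G
t=13: queue=[G,B,D,H] q_used=1 → run G
t=14: queue=[G,B,D,H] q_used=2 → run G
t=15: queue=[G,B,D,H] q_used=3 → run G
t=16: queue=[B,D,H,G] q_used=0 → run B
t=17: queue=[B,D,H,G] q_used=1 → run B
t=18: queue=[B,D,H,G] q_used=2 → run B
t=19: queue=[D,H,G] q_used=0 → run D
t=20: queue=[D,H,G] q_used=1 → run D
t=21: queue=[H,G] q_used=0 → run H
t=22: queue=[G] q_used=0 → run G
t=23: queue=[G] q_used=1 → run G
t=24: (idle)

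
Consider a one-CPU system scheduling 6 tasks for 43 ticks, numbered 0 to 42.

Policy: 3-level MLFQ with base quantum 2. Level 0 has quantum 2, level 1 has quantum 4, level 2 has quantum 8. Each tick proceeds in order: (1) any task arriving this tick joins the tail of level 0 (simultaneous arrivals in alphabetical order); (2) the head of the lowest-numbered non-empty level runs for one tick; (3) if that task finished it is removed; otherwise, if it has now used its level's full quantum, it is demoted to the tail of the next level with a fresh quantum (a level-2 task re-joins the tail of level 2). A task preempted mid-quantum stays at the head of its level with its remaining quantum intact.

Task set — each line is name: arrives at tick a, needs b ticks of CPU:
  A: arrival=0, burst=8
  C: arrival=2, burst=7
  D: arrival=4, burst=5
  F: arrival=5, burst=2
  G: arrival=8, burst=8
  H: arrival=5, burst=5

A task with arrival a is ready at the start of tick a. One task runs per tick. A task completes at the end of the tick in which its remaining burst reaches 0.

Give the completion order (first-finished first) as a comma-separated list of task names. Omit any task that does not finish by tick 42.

completion order = F, D, H, A, C, G

t=0: L0/L1/L2 = A/-/- → run A
t=1: L0/L1/L2 = A/-/- → run A
t=2: L0/L1/L2 = C/A/- → run C
t=3: L0/L1/L2 = C/A/- → run C
t=4: L0/L1/L2 = D/AC/- → run D
t=5: L0/L1/L2 = DFH/AC/- → run D
t=6: L0/L1/L2 = FH/ACD/- → run F
t=7: L0/L1/L2 = FH/ACD/- → run F
t=8: L0/L1/L2 = HG/ACD/- → run H
t=9: L0/L1/L2 = HG/ACD/- → run H
t=10: L0/L1/L2 = G/ACDH/- → run G
t=11: L0/L1/L2 = G/ACDH/- → run G
t=12: L0/L1/L2 = -/ACDHG/- → run A
t=13: L0/L1/L2 = -/ACDHG/- → run A
t=14: L0/L1/L2 = -/ACDHG/- → run A
t=15: L0/L1/L2 = -/ACDHG/- → run A
t=16: L0/L1/L2 = -/CDHG/A → run C
t=17: L0/L1/L2 = -/CDHG/A → run C
t=18: L0/L1/L2 = -/CDHG/A → run C
t=19: L0/L1/L2 = -/CDHG/A → run C
t=20: L0/L1/L2 = -/DHG/AC → run D
t=21: L0/L1/L2 = -/DHG/AC → run D
t=22: L0/L1/L2 = -/DHG/AC → run D
t=23: L0/L1/L2 = -/HG/AC → run H
t=24: L0/L1/L2 = -/HG/AC → run H
t=25: L0/L1/L2 = -/HG/AC → run H
t=26: L0/L1/L2 = -/G/AC → run G
t=27: L0/L1/L2 = -/G/AC → run G
t=28: L0/L1/L2 = -/G/AC → run G
t=29: L0/L1/L2 = -/G/AC → run G
t=30: L0/L1/L2 = -/-/ACG → run A
t=31: L0/L1/L2 = -/-/ACG → run A
t=32: L0/L1/L2 = -/-/CG → run C
t=33: L0/L1/L2 = -/-/G → run G
t=34: L0/L1/L2 = -/-/G → run G
t=35: (idle)
t=36: (idle)
t=37: (idle)
t=38: (idle)
t=39: (idle)
t=40: (idle)
t=41: (idle)
t=42: (idle)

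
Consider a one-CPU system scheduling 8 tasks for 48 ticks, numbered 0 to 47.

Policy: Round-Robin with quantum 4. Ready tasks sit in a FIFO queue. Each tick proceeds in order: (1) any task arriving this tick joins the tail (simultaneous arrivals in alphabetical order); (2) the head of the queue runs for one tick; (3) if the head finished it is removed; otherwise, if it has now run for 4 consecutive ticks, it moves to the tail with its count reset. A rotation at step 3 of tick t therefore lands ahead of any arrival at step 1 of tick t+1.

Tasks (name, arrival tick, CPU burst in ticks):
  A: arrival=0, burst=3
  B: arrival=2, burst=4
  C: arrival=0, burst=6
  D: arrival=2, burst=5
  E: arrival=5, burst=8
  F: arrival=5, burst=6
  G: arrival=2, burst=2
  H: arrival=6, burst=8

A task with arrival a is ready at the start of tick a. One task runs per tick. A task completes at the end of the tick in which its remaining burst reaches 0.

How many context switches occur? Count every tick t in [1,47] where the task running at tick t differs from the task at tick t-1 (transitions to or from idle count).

context switches = 13

t=0: queue=[A,C] q_used=0 → run A
t=1: queue=[A,C] q_used=1 → run A
t=2: queue=[A,C,B,D,G] q_used=2 → run A
t=3: queue=[C,B,D,G] q_used=0 → run C
t=4: queue=[C,B,D,G] q_used=1 → run C
t=5: queue=[C,B,D,G,E,F] q_used=2 → run C
t=6: queue=[C,B,D,G,E,F,H] q_used=3 → run C
t=7: queue=[B,D,G,E,F,H,C] q_used=0 → run B
t=8: queue=[B,D,G,E,F,H,C] q_used=1 → run B
t=9: queue=[B,D,G,E,F,H,C] q_used=2 → run B
t=10: queue=[B,D,G,E,F,H,C] q_used=3 → run B
t=11: queue=[D,G,E,F,H,C] q_used=0 → run D
t=12: queue=[D,G,E,F,H,C] q_used=1 → run D
t=13: queue=[D,G,E,F,H,C] q_used=2 → run D
t=14: queue=[D,G,E,F,H,C] q_used=3 → run D
t=15: queue=[G,E,F,H,C,D] q_used=0 → run G
t=16: queue=[G,E,F,H,C,D] q_used=1 → run G
t=17: queue=[E,F,H,C,D] q_used=0 → run E
t=18: queue=[E,F,H,C,D] q_used=1 → run E
t=19: queue=[E,F,H,C,D] q_used=2 → run E
t=20: queue=[E,F,H,C,D] q_used=3 → run E
t=21: queue=[F,H,C,D,E] q_used=0 → run F
t=22: queue=[F,H,C,D,E] q_used=1 → run F
t=23: queue=[F,H,C,D,E] q_used=2 → run F
t=24: queue=[F,H,C,D,E] q_used=3 → run F
t=25: queue=[H,C,D,E,F] q_used=0 → run H
t=26: queue=[H,C,D,E,F] q_used=1 → run H
t=27: queue=[H,C,D,E,F] q_used=2 → run H
t=28: queue=[H,C,D,E,F] q_used=3 → run H
t=29: queue=[C,D,E,F,H] q_used=0 → run C
t=30: queue=[C,D,E,F,H] q_used=1 → run C
t=31: queue=[D,E,F,H] q_used=0 → run D
t=32: queue=[E,F,H] q_used=0 → run E
t=33: queue=[E,F,H] q_used=1 → run E
t=34: queue=[E,F,H] q_used=2 → run E
t=35: queue=[E,F,H] q_used=3 → run E
t=36: queue=[F,H] q_used=0 → run F
t=37: queue=[F,H] q_used=1 → run F
t=38: queue=[H] q_used=0 → run H
t=39: queue=[H] q_used=1 → run H
t=40: queue=[H] q_used=2 → run H
t=41: queue=[H] q_used=3 → run H
t=42: (idle)
t=43: (idle)
t=44: (idle)
t=45: (idle)
t=46: (idle)
t=47: (idle)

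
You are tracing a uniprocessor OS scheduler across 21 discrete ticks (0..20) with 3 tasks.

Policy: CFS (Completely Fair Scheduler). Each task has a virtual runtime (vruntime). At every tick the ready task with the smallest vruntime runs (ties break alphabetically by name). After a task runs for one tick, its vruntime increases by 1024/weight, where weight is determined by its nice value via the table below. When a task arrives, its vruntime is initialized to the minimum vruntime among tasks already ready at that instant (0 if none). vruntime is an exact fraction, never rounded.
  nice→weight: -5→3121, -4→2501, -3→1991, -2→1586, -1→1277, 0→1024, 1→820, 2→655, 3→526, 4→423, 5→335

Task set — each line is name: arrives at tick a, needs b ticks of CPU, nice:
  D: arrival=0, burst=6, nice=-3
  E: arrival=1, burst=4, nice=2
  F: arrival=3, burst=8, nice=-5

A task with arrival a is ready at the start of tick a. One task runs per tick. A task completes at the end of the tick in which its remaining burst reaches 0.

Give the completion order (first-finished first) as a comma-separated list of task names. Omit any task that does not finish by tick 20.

t=0: vr[D=0] → run D
t=1: vr[D=1024/1991 E=1024/1991] → run D
t=2: vr[D=2048/1991 E=1024/1991] → run E
t=3: vr[D=2048/1991 E=2709504/1304105 F=2048/1991] → run D
t=4: vr[D=3072/1991 E=2709504/1304105 F=2048/1991] → run F
t=5: vr[D=3072/1991 E=2709504/1304105 F=8430592/6213911] → run F
t=6: vr[D=3072/1991 E=2709504/1304105 F=10469376/6213911] → run D
t=7: vr[D=4096/1991 E=2709504/1304105 F=10469376/6213911] → run F
t=8: vr[D=4096/1991 E=2709504/1304105 F=12508160/6213911] → run F
t=9: vr[D=4096/1991 E=2709504/1304105 F=14546944/6213911] → run D
t=10: vr[D=5120/1991 E=2709504/1304105 F=14546944/6213911] → run E
t=11: vr[D=5120/1991 E=4748288/1304105 F=14546944/6213911] → run F
t=12: vr[D=5120/1991 E=4748288/1304105 F=16585728/6213911] → run D
t=13: vr[E=4748288/1304105 F=16585728/6213911] → run F
t=14: vr[E=4748288/1304105 F=18624512/6213911] → run F
t=15: vr[E=4748288/1304105 F=20663296/6213911] → run F
t=16: vr[E=4748288/1304105] → run E
t=17: vr[E=6787072/1304105] → run E
t=18: (idle)
t=19: (idle)
t=20: (idle)

completion order = D, F, E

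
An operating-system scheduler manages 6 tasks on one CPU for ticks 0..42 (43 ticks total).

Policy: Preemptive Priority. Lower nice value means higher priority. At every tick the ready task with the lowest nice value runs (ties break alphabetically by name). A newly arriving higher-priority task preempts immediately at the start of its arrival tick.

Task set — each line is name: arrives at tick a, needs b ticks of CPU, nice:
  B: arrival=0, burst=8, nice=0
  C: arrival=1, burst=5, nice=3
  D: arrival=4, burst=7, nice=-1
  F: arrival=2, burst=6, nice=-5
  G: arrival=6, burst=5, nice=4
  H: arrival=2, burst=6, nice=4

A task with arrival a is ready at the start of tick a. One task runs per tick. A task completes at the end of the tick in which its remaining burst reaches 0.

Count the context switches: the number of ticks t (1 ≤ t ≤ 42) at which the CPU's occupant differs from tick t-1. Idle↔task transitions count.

t=0: ready={B} → run B
t=1: ready={B,C} → run B
t=2: ready={B,C,F,H} → run F
t=3: ready={B,C,F,H} → run F
t=4: ready={B,C,D,F,H} → run F
t=5: ready={B,C,D,F,H} → run F
t=6: ready={B,C,D,F,G,H} → run F
t=7: ready={B,C,D,F,G,H} → run F
t=8: ready={B,C,D,G,H} → run D
t=9: ready={B,C,D,G,H} → run D
t=10: ready={B,C,D,G,H} → run D
t=11: ready={B,C,D,G,H} → run D
t=12: ready={B,C,D,G,H} → run D
t=13: ready={B,C,D,G,H} → run D
t=14: ready={B,C,D,G,H} → run D
t=15: ready={B,C,G,H} → run B
t=16: ready={B,C,G,H} → run B
t=17: ready={B,C,G,H} → run B
t=18: ready={B,C,G,H} → run B
t=19: ready={B,C,G,H} → run B
t=20: ready={B,C,G,H} → run B
t=21: ready={C,G,H} → run C
t=22: ready={C,G,H} → run C
t=23: ready={C,G,H} → run C
t=24: ready={C,G,H} → run C
t=25: ready={C,G,H} → run C
t=26: ready={G,H} → run G
t=27: ready={G,H} → run G
t=28: ready={G,H} → run G
t=29: ready={G,H} → run G
t=30: ready={G,H} → run G
t=31: ready={H} → run H
t=32: ready={H} → run H
t=33: ready={H} → run H
t=34: ready={H} → run H
t=35: ready={H} → run H
t=36: ready={H} → run H
t=37: (idle)
t=38: (idle)
t=39: (idle)
t=40: (idle)
t=41: (idle)
t=42: (idle)

context switches = 7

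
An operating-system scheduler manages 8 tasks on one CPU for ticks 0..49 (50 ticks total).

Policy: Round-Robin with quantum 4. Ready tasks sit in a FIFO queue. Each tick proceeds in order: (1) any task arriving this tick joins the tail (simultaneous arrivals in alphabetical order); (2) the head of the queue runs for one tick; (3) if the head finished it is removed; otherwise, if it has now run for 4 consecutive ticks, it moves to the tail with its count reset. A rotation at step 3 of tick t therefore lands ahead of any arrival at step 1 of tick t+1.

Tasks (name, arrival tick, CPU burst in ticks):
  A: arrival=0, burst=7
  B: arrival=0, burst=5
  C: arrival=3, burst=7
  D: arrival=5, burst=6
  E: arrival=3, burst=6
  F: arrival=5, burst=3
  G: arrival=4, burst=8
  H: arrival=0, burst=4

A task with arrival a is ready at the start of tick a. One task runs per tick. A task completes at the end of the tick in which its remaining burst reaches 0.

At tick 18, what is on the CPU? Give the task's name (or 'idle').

t=0: queue=[A,B,H] q_used=0 → run A
t=1: queue=[A,B,H] q_used=1 → run A
t=2: queue=[A,B,H] q_used=2 → run A
t=3: queue=[A,B,H,C,E] q_used=3 → run A
t=4: queue=[B,H,C,E,A,G] q_used=0 → run B
t=5: queue=[B,H,C,E,A,G,D,F] q_used=1 → run B
t=6: queue=[B,H,C,E,A,G,D,F] q_used=2 → run B
t=7: queue=[B,H,C,E,A,G,D,F] q_used=3 → run B
t=8: queue=[H,C,E,A,G,D,F,B] q_used=0 → run H
t=9: queue=[H,C,E,A,G,D,F,B] q_used=1 → run H
t=10: queue=[H,C,E,A,G,D,F,B] q_used=2 → run H
t=11: queue=[H,C,E,A,G,D,F,B] q_used=3 → run H
t=12: queue=[C,E,A,G,D,F,B] q_used=0 → run C
t=13: queue=[C,E,A,G,D,F,B] q_used=1 → run C
t=14: queue=[C,E,A,G,D,F,B] q_used=2 → run C
t=15: queue=[C,E,A,G,D,F,B] q_used=3 → run C
t=16: queue=[E,A,G,D,F,B,C] q_used=0 → run E
t=17: queue=[E,A,G,D,F,B,C] q_used=1 → run E
t=18: queue=[E,A,G,D,F,B,C] q_used=2 → run E
t=19: queue=[E,A,G,D,F,B,C] q_used=3 → run E
t=20: queue=[A,G,D,F,B,C,E] q_used=0 → run A
t=21: queue=[A,G,D,F,B,C,E] q_used=1 → run A
t=22: queue=[A,G,D,F,B,C,E] q_used=2 → run A
t=23: queue=[G,D,F,B,C,E] q_used=0 → run G
t=24: queue=[G,D,F,B,C,E] q_used=1 → run G
t=25: queue=[G,D,F,B,C,E] q_used=2 → run G
t=26: queue=[G,D,F,B,C,E] q_used=3 → run G
t=27: queue=[D,F,B,C,E,G] q_used=0 → run D
t=28: queue=[D,F,B,C,E,G] q_used=1 → run D
t=29: queue=[D,F,B,C,E,G] q_used=2 → run D
t=30: queue=[D,F,B,C,E,G] q_used=3 → run D
t=31: queue=[F,B,C,E,G,D] q_used=0 → run F
t=32: queue=[F,B,C,E,G,D] q_used=1 → run F
t=33: queue=[F,B,C,E,G,D] q_used=2 → run F
t=34: queue=[B,C,E,G,D] q_used=0 → run B
t=35: queue=[C,E,G,D] q_used=0 → run C
t=36: queue=[C,E,G,D] q_used=1 → run C
t=37: queue=[C,E,G,D] q_used=2 → run C
t=38: queue=[E,G,D] q_used=0 → run E
t=39: queue=[E,G,D] q_used=1 → run E
t=40: queue=[G,D] q_used=0 → run G
t=41: queue=[G,D] q_used=1 → run G
t=42: queue=[G,D] q_used=2 → run G
t=43: queue=[G,D] q_used=3 → run G
t=44: queue=[D] q_used=0 → run D
t=45: queue=[D] q_used=1 → run D
t=46: (idle)
t=47: (idle)
t=48: (idle)
t=49: (idle)

running at tick 18 = E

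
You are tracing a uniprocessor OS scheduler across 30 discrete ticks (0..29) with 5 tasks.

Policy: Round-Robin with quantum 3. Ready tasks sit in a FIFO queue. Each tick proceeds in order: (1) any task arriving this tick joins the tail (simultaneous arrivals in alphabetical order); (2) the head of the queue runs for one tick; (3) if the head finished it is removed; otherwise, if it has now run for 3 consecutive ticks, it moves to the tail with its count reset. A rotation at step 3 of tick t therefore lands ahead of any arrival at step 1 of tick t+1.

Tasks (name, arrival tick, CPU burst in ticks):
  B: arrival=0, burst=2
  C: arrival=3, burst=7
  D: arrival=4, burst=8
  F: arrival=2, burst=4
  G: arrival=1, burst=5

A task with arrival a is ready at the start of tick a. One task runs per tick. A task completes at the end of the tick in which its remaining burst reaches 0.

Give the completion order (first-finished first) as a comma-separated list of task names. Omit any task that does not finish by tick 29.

completion order = B, G, F, C, D

t=0: queue=[B] q_used=0 → run B
t=1: queue=[B,G] q_used=1 → run B
t=2: queue=[G,F] q_used=0 → run G
t=3: queue=[G,F,C] q_used=1 → run G
t=4: queue=[G,F,C,D] q_used=2 → run G
t=5: queue=[F,C,D,G] q_used=0 → run F
t=6: queue=[F,C,D,G] q_used=1 → run F
t=7: queue=[F,C,D,G] q_used=2 → run F
t=8: queue=[C,D,G,F] q_used=0 → run C
t=9: queue=[C,D,G,F] q_used=1 → run C
t=10: queue=[C,D,G,F] q_used=2 → run C
t=11: queue=[D,G,F,C] q_used=0 → run D
t=12: queue=[D,G,F,C] q_used=1 → run D
t=13: queue=[D,G,F,C] q_used=2 → run D
t=14: queue=[G,F,C,D] q_used=0 → run G
t=15: queue=[G,F,C,D] q_used=1 → run G
t=16: queue=[F,C,D] q_used=0 → run F
t=17: queue=[C,D] q_used=0 → run C
t=18: queue=[C,D] q_used=1 → run C
t=19: queue=[C,D] q_used=2 → run C
t=20: queue=[D,C] q_used=0 → run D
t=21: queue=[D,C] q_used=1 → run D
t=22: queue=[D,C] q_used=2 → run D
t=23: queue=[C,D] q_used=0 → run C
t=24: queue=[D] q_used=0 → run D
t=25: queue=[D] q_used=1 → run D
t=26: (idle)
t=27: (idle)
t=28: (idle)
t=29: (idle)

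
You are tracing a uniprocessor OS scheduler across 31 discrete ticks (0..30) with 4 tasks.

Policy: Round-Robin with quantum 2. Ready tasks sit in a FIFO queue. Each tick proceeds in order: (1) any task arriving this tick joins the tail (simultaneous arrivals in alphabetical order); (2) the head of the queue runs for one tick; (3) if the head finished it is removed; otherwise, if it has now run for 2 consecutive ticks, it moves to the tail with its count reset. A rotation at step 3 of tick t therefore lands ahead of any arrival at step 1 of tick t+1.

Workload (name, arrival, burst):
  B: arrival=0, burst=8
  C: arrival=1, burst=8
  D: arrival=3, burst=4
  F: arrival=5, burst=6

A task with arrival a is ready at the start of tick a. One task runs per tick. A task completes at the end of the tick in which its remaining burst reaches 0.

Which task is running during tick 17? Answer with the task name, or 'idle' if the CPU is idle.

t=0: queue=[B] q_used=0 → run B
t=1: queue=[B,C] q_used=1 → run B
t=2: queue=[C,B] q_used=0 → run C
t=3: queue=[C,B,D] q_used=1 → run C
t=4: queue=[B,D,C] q_used=0 → run B
t=5: queue=[B,D,C,F] q_used=1 → run B
t=6: queue=[D,C,F,B] q_used=0 → run D
t=7: queue=[D,C,F,B] q_used=1 → run D
t=8: queue=[C,F,B,D] q_used=0 → run C
t=9: queue=[C,F,B,D] q_used=1 → run C
t=10: queue=[F,B,D,C] q_used=0 → run F
t=11: queue=[F,B,D,C] q_used=1 → run F
t=12: queue=[B,D,C,F] q_used=0 → run B
t=13: queue=[B,D,C,F] q_used=1 → run B
t=14: queue=[D,C,F,B] q_used=0 → run D
t=15: queue=[D,C,F,B] q_used=1 → run D
t=16: queue=[C,F,B] q_used=0 → run C
t=17: queue=[C,F,B] q_used=1 → run C
t=18: queue=[F,B,C] q_used=0 → run F
t=19: queue=[F,B,C] q_used=1 → run F
t=20: queue=[B,C,F] q_used=0 → run B
t=21: queue=[B,C,F] q_used=1 → run B
t=22: queue=[C,F] q_used=0 → run C
t=23: queue=[C,F] q_used=1 → run C
t=24: queue=[F] q_used=0 → run F
t=25: queue=[F] q_used=1 → run F
t=26: (idle)
t=27: (idle)
t=28: (idle)
t=29: (idle)
t=30: (idle)

running at tick 17 = C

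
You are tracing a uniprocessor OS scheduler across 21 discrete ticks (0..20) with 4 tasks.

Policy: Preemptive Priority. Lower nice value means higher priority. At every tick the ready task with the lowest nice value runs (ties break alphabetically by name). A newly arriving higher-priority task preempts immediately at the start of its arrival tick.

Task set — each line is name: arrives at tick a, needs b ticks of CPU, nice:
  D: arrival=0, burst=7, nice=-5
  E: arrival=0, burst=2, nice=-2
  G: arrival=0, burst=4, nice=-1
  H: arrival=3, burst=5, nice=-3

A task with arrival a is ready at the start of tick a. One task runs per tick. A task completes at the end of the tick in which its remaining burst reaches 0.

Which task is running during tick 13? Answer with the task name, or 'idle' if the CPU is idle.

t=0: ready={D,E,G} → run D
t=1: ready={D,E,G} → run D
t=2: ready={D,E,G} → run D
t=3: ready={D,E,G,H} → run D
t=4: ready={D,E,G,H} → run D
t=5: ready={D,E,G,H} → run D
t=6: ready={D,E,G,H} → run D
t=7: ready={E,G,H} → run H
t=8: ready={E,G,H} → run H
t=9: ready={E,G,H} → run H
t=10: ready={E,G,H} → run H
t=11: ready={E,G,H} → run H
t=12: ready={E,G} → run E
t=13: ready={E,G} → run E
t=14: ready={G} → run G
t=15: ready={G} → run G
t=16: ready={G} → run G
t=17: ready={G} → run G
t=18: (idle)
t=19: (idle)
t=20: (idle)

running at tick 13 = E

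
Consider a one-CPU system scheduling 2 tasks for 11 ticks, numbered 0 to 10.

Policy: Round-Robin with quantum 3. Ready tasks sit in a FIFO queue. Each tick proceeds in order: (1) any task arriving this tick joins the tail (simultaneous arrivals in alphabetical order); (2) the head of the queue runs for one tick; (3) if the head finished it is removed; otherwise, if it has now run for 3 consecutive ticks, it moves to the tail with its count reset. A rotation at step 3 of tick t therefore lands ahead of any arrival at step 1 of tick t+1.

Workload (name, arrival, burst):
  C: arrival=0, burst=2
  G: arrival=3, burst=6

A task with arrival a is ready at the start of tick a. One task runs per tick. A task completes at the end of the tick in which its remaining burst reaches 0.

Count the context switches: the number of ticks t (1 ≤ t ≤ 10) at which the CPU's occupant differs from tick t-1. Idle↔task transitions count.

t=0: queue=[C] q_used=0 → run C
t=1: queue=[C] q_used=1 → run C
t=2: (idle)
t=3: queue=[G] q_used=0 → run G
t=4: queue=[G] q_used=1 → run G
t=5: queue=[G] q_used=2 → run G
t=6: queue=[G] q_used=0 → run G
t=7: queue=[G] q_used=1 → run G
t=8: queue=[G] q_used=2 → run G
t=9: (idle)
t=10: (idle)

context switches = 3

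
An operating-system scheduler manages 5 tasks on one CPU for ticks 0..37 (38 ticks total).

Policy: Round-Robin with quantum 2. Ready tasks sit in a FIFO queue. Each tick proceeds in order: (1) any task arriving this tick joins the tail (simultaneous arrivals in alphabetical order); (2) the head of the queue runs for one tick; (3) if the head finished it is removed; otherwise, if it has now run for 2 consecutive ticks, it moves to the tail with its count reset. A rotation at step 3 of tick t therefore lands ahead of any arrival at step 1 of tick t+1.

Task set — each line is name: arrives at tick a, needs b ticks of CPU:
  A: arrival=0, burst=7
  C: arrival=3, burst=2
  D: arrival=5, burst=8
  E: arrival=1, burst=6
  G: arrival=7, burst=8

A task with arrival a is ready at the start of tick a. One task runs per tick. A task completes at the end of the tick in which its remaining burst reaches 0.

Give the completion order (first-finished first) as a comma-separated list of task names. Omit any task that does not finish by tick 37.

t=0: queue=[A] q_used=0 → run A
t=1: queue=[A,E] q_used=1 → run A
t=2: queue=[E,A] q_used=0 → run E
t=3: queue=[E,A,C] q_used=1 → run E
t=4: queue=[A,C,E] q_used=0 → run A
t=5: queue=[A,C,E,D] q_used=1 → run A
t=6: queue=[C,E,D,A] q_used=0 → run C
t=7: queue=[C,E,D,A,G] q_used=1 → run C
t=8: queue=[E,D,A,G] q_used=0 → run E
t=9: queue=[E,D,A,G] q_used=1 → run E
t=10: queue=[D,A,G,E] q_used=0 → run D
t=11: queue=[D,A,G,E] q_used=1 → run D
t=12: queue=[A,G,E,D] q_used=0 → run A
t=13: queue=[A,G,E,D] q_used=1 → run A
t=14: queue=[G,E,D,A] q_used=0 → run G
t=15: queue=[G,E,D,A] q_used=1 → run G
t=16: queue=[E,D,A,G] q_used=0 → run E
t=17: queue=[E,D,A,G] q_used=1 → run E
t=18: queue=[D,A,G] q_used=0 → run D
t=19: queue=[D,A,G] q_used=1 → run D
t=20: queue=[A,G,D] q_used=0 → run A
t=21: queue=[G,D] q_used=0 → run G
t=22: queue=[G,D] q_used=1 → run G
t=23: queue=[D,G] q_used=0 → run D
t=24: queue=[D,G] q_used=1 → run D
t=25: queue=[G,D] q_used=0 → run G
t=26: queue=[G,D] q_used=1 → run G
t=27: queue=[D,G] q_used=0 → run D
t=28: queue=[D,G] q_used=1 → run D
t=29: queue=[G] q_used=0 → run G
t=30: queue=[G] q_used=1 → run G
t=31: (idle)
t=32: (idle)
t=33: (idle)
t=34: (idle)
t=35: (idle)
t=36: (idle)
t=37: (idle)

completion order = C, E, A, D, G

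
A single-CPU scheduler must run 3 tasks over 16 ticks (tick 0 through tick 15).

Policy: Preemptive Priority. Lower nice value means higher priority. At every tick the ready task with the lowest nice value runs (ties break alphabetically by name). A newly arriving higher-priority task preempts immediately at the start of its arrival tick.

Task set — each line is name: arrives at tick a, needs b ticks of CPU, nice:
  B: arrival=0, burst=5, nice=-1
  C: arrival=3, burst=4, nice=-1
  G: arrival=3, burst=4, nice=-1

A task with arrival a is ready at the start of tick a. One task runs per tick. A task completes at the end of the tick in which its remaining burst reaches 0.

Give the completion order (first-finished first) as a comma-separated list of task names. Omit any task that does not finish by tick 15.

t=0: ready={B} → run B
t=1: ready={B} → run B
t=2: ready={B} → run B
t=3: ready={B,C,G} → run B
t=4: ready={B,C,G} → run B
t=5: ready={C,G} → run C
t=6: ready={C,G} → run C
t=7: ready={C,G} → run C
t=8: ready={C,G} → run C
t=9: ready={G} → run G
t=10: ready={G} → run G
t=11: ready={G} → run G
t=12: ready={G} → run G
t=13: (idle)
t=14: (idle)
t=15: (idle)

completion order = B, C, G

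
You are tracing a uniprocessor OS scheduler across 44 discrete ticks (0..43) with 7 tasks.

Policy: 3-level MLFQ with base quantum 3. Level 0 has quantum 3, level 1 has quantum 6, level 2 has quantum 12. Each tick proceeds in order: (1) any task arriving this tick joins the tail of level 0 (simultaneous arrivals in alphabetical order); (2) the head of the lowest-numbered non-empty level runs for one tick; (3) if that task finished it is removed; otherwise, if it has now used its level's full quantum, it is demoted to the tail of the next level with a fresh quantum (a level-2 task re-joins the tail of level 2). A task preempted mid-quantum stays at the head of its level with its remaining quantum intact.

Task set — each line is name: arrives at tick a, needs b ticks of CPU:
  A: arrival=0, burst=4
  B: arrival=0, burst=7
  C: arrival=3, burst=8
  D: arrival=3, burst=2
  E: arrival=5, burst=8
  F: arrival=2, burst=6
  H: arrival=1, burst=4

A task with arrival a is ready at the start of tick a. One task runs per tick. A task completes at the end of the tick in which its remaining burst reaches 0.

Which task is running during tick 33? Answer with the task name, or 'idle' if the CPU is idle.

running at tick 33 = C

t=0: L0/L1/L2 = AB/-/- → run A
t=1: L0/L1/L2 = ABH/-/- → run A
t=2: L0/L1/L2 = ABHF/-/- → run A
t=3: L0/L1/L2 = BHFCD/A/- → run B
t=4: L0/L1/L2 = BHFCD/A/- → run B
t=5: L0/L1/L2 = BHFCDE/A/- → run B
t=6: L0/L1/L2 = HFCDE/AB/- → run H
t=7: L0/L1/L2 = HFCDE/AB/- → run H
t=8: L0/L1/L2 = HFCDE/AB/- → run H
t=9: L0/L1/L2 = FCDE/ABH/- → run F
t=10: L0/L1/L2 = FCDE/ABH/- → run F
t=11: L0/L1/L2 = FCDE/ABH/- → run F
t=12: L0/L1/L2 = CDE/ABHF/- → run C
t=13: L0/L1/L2 = CDE/ABHF/- → run C
t=14: L0/L1/L2 = CDE/ABHF/- → run C
t=15: L0/L1/L2 = DE/ABHFC/- → run D
t=16: L0/L1/L2 = DE/ABHFC/- → run D
t=17: L0/L1/L2 = E/ABHFC/- → run E
t=18: L0/L1/L2 = E/ABHFC/- → run E
t=19: L0/L1/L2 = E/ABHFC/- → run E
t=20: L0/L1/L2 = -/ABHFCE/- → run A
t=21: L0/L1/L2 = -/BHFCE/- → run B
t=22: L0/L1/L2 = -/BHFCE/- → run B
t=23: L0/L1/L2 = -/BHFCE/- → run B
t=24: L0/L1/L2 = -/BHFCE/- → run B
t=25: L0/L1/L2 = -/HFCE/- → run H
t=26: L0/L1/L2 = -/FCE/- → run F
t=27: L0/L1/L2 = -/FCE/- → run F
t=28: L0/L1/L2 = -/FCE/- → run F
t=29: L0/L1/L2 = -/CE/- → run C
t=30: L0/L1/L2 = -/CE/- → run C
t=31: L0/L1/L2 = -/CE/- → run C
t=32: L0/L1/L2 = -/CE/- → run C
t=33: L0/L1/L2 = -/CE/- → run C
t=34: L0/L1/L2 = -/E/- → run E
t=35: L0/L1/L2 = -/E/- → run E
t=36: L0/L1/L2 = -/E/- → run E
t=37: L0/L1/L2 = -/E/- → run E
t=38: L0/L1/L2 = -/E/- → run E
t=39: (idle)
t=40: (idle)
t=41: (idle)
t=42: (idle)
t=43: (idle)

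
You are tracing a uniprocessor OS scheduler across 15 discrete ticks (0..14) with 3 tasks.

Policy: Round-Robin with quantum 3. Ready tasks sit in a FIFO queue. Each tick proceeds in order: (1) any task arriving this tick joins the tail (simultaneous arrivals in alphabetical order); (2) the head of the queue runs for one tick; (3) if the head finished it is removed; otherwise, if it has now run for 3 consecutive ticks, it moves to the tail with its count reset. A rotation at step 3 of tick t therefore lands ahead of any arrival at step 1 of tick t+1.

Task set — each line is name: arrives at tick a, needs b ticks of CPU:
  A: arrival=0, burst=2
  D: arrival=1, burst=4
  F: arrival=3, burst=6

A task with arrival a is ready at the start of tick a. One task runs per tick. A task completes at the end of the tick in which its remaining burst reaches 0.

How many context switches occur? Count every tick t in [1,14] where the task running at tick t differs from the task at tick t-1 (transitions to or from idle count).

context switches = 5

t=0: queue=[A] q_used=0 → run A
t=1: queue=[A,D] q_used=1 → run A
t=2: queue=[D] q_used=0 → run D
t=3: queue=[D,F] q_used=1 → run D
t=4: queue=[D,F] q_used=2 → run D
t=5: queue=[F,D] q_used=0 → run F
t=6: queue=[F,D] q_used=1 → run F
t=7: queue=[F,D] q_used=2 → run F
t=8: queue=[D,F] q_used=0 → run D
t=9: queue=[F] q_used=0 → run F
t=10: queue=[F] q_used=1 → run F
t=11: queue=[F] q_used=2 → run F
t=12: (idle)
t=13: (idle)
t=14: (idle)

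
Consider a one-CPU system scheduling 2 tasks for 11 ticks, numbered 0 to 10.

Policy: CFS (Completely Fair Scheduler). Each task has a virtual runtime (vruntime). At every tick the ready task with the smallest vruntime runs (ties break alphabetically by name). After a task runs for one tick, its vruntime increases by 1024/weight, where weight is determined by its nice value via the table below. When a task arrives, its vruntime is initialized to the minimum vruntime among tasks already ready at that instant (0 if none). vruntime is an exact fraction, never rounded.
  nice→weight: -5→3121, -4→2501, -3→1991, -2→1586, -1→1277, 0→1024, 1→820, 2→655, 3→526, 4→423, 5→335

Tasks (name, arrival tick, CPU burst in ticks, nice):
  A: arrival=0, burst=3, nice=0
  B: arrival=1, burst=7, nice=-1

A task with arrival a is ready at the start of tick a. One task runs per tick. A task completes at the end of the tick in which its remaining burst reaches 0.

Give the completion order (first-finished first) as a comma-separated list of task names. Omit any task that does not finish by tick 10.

t=0: vr[A=0] → run A
t=1: vr[A=1 B=1] → run A
t=2: vr[A=2 B=1] → run B
t=3: vr[A=2 B=2301/1277] → run B
t=4: vr[A=2 B=3325/1277] → run A
t=5: vr[B=3325/1277] → run B
t=6: vr[B=4349/1277] → run B
t=7: vr[B=5373/1277] → run B
t=8: vr[B=6397/1277] → run B
t=9: vr[B=7421/1277] → run B
t=10: (idle)

completion order = A, B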